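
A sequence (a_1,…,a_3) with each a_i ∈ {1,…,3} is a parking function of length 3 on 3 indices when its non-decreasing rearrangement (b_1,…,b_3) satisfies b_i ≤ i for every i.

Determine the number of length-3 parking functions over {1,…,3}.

Count = (3+1−3)·(3+1)^{3−1} = 1 · 16 = 16
Check (2,1,2) → sorted (1,2,2): b_i ≤ i ∀i, a PF.

16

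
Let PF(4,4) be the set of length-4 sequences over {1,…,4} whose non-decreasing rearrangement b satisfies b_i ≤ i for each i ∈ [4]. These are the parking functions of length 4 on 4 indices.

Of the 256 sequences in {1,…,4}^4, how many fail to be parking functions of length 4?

131

#PF = (4−4+1)·(4+1)^(4−1) = 1 · 125 = 125 [KW]
Check (4,1,4,2) → sorted (1,2,4,4): b_3=4>3, not a PF.
So 256 − 125 = 131 fail.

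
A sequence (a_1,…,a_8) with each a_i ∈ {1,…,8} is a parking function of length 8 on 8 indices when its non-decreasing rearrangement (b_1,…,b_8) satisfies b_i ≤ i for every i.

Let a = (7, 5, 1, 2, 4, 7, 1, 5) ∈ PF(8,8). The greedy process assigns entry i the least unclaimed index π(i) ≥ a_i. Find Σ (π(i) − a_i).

4

Σπ = 8·9/2 = 36 (π permutes [8]); Σa = 7+5+1+2+4+7+1+5 = 32; disp = 36−32 = 4.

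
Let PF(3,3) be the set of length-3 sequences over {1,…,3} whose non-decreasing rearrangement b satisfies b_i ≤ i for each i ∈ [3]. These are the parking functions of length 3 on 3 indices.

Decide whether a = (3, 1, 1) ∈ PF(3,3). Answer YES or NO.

YES

Rearranged: b = (1, 1, 3).
  b_1=1 ≤ 1
  b_2=1 ≤ 2
  b_3=3 ≤ 3
All bounds hold ⇒ YES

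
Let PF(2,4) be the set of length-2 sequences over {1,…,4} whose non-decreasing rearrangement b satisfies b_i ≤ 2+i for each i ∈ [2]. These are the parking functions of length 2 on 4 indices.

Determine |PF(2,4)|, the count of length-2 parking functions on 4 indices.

|PF(2,4)| = (4−2+1)·(4+1)^(2−1) = 3×5 = 15
E.g. (1,1) → sorted (1,1): b_i ≤ 2+i ∀i, a PF.

15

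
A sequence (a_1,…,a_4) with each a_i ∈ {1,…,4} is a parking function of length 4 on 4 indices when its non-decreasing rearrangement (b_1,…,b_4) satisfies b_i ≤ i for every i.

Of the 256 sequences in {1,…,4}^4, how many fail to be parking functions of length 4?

|PF| = (4+1−4)·(4+1)^{4−1} = 1·125 = 125 (Konheim–Weiss)
E.g. (4,3,4,2) → sorted (2,3,4,4): b_1=2>1, not a PF.
Total 256; non-PF = 256−125 = 131

131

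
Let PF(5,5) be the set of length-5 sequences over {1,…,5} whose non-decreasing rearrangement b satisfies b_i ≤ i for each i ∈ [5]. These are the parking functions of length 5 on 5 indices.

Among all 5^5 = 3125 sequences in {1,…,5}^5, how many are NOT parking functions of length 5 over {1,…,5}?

Count = (6−5)·6^(5−1) = 1×1296 = 1296 (Konheim–Weiss)
One tuple (1,3,3,5,4) → sorted (1,3,3,4,5): b_2=3>2, not a PF.
5^5 − 1296 = 3125 − 1296 = 1829

1829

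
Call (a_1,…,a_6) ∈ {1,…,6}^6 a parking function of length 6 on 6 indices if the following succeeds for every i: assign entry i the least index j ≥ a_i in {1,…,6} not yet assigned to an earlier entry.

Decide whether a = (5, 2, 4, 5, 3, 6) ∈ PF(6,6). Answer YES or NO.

Rearranged: b = (2, 3, 4, 5, 5, 6).
  b_1=2 > 1
  fails at i=1 ⇒ NO

NO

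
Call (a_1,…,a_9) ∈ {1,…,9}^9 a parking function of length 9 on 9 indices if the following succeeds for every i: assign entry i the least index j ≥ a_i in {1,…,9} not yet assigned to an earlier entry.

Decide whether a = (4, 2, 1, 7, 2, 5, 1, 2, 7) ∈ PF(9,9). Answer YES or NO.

YES

Rearranged: b = (1, 1, 2, 2, 2, 4, 5, 7, 7).
  b_1=1 ≤ 1
  b_2=1 ≤ 2
  b_3=2 ≤ 3
  b_4=2 ≤ 4
  b_5=2 ≤ 5
  b_6=4 ≤ 6
  b_7=5 ≤ 7
  b_8=7 ≤ 8
  b_9=7 ≤ 9
All bounds hold ⇒ YES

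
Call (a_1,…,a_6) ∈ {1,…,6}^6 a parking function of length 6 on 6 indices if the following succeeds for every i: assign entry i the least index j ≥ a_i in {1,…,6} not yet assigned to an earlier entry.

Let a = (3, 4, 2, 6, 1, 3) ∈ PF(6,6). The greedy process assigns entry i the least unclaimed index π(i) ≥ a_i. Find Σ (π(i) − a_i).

2

Σπ = 21 ({1..6} each once); Σa = 3+4+2+6+1+3 = 19; disp = 21−19 = 2.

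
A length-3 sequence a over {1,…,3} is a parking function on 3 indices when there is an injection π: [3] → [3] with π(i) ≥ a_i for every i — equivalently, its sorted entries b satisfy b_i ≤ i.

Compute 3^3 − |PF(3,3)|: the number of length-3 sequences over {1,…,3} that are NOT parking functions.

11

#PF = 1·4^2 = 1×16 = 16 (Konheim–Weiss)
E.g. (3,2,2) → sorted (2,2,3): b_1=2>1, not a PF.
So 27 − 16 = 11 fail.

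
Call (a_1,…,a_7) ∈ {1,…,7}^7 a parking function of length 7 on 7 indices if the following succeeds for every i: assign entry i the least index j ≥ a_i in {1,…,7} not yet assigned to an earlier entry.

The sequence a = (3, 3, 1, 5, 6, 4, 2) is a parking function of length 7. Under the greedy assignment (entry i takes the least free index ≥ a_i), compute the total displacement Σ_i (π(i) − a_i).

Σπ = 28 ({1..7} each once); Σa = 3+3+1+5+6+4+2 = 24; disp = 28−24 = 4.

4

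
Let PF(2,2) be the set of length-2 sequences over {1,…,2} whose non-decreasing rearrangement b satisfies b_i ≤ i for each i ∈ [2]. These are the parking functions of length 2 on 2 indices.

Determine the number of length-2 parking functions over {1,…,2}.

#PF = (3−2)·3^(2−1) = 1×3 = 3 [KW]
One tuple (2,1) → sorted (1,2): b_i ≤ i ∀i, a PF.

3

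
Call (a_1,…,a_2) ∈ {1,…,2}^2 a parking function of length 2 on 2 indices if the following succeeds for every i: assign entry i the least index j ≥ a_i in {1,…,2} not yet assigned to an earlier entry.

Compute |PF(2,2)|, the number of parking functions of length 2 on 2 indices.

Count = 1·3^1 = 1·3 = 3 (Pollak)
Example (1,2) → sorted (1,2): b_i ≤ i ∀i, a PF.

3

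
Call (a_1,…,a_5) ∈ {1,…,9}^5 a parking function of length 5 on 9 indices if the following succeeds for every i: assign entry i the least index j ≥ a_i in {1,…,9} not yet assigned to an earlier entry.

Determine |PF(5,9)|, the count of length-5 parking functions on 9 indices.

|PF| = (10−5)·10^(5−1) = 5×10000 = 50000 (Konheim–Weiss)
Check (7,2,4,1,1) → sorted (1,1,2,4,7): b_i ≤ 4+i ∀i, a PF.

50000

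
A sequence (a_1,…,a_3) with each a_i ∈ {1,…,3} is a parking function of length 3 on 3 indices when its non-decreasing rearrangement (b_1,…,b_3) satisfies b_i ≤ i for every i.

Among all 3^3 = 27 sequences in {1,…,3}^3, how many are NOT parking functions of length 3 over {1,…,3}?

11

Count = (3−3+1)·(3+1)^(3−1) = 1×16 = 16
Example (2,3,3) → sorted (2,3,3): b_1=2>1, not a PF.
3^3 − 16 = 27 − 16 = 11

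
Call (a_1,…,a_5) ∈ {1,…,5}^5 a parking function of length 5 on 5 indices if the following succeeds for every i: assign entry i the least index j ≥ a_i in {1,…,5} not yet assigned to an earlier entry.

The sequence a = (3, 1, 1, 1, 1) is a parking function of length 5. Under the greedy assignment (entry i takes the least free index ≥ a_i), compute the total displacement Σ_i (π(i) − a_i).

8

Σπ(i) = 1+…+5 = 15; Σa = 3+1+1+1+1 = 7; disp = 15−7 = 8.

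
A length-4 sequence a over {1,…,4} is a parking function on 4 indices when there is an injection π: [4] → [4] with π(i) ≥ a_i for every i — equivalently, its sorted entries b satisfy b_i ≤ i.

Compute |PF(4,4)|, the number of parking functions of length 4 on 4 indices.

125

Count = (4+1−4)·(4+1)^{4−1} = 1·125 = 125 (Pollak)
E.g. (2,2,1,2) → sorted (1,2,2,2): b_i ≤ i ∀i, a PF.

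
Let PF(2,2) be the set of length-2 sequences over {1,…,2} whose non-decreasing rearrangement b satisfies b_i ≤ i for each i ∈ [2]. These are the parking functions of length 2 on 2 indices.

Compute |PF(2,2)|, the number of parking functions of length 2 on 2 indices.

3

|PF(2,2)| = (2+1−2)·(2+1)^{2−1} = 1·3 = 3 (Konheim–Weiss)
One tuple (1,1) → sorted (1,1): b_i ≤ i ∀i, a PF.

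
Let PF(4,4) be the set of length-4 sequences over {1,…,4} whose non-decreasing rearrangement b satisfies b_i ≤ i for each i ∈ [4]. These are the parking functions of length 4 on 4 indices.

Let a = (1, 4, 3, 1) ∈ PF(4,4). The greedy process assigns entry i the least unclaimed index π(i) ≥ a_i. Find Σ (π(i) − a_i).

Σπ = 10 ({1..4} each once); Σa = 1+4+3+1 = 9; disp = 10−9 = 1.

1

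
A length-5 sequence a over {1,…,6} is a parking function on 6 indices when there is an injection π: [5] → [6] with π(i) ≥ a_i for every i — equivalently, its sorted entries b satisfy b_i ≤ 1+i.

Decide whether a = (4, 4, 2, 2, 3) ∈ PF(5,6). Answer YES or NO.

Order a: b = (2, 2, 3, 4, 4).
  b_1=2 ≤ 2
  b_2=2 ≤ 3
  b_3=3 ≤ 4
  b_4=4 ≤ 5
  b_5=4 ≤ 6
All bounds hold ⇒ YES

YES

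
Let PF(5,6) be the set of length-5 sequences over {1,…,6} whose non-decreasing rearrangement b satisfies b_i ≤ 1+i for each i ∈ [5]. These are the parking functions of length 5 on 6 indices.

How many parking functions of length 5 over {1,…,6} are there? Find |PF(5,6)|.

Count = 2·7^4 = 2×2401 = 4802
E.g. (3,6,2,4,4) → sorted (2,3,4,4,6): b_i ≤ 1+i ∀i, a PF.

4802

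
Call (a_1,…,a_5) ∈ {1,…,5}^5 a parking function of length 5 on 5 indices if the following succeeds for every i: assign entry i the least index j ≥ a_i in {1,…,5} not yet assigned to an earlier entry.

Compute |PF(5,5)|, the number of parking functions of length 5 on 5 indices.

1296

|PF| = (6−5)·6^(5−1) = 1×1296 = 1296
E.g. (4,2,1,3,5) → sorted (1,2,3,4,5): b_i ≤ i ∀i, a PF.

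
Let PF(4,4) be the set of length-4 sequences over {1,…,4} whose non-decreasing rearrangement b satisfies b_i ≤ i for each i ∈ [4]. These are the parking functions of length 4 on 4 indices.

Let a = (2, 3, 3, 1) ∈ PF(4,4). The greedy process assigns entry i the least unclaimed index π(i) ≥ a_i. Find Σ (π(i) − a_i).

Σπ = 4·5/2 = 10 (π permutes [4]); Σa = 2+3+3+1 = 9; disp = 10−9 = 1.

1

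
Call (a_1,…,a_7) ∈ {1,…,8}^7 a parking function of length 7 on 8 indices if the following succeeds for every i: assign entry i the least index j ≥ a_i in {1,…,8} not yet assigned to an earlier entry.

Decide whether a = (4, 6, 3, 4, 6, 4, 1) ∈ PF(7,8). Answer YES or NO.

YES

Rearranged: b = (1, 3, 4, 4, 4, 6, 6).
  b_1=1 ≤ 2
  b_2=3 ≤ 3
  b_3=4 ≤ 4
  b_4=4 ≤ 5
  b_5=4 ≤ 6
  b_6=6 ≤ 7
  b_7=6 ≤ 8
All bounds hold ⇒ YES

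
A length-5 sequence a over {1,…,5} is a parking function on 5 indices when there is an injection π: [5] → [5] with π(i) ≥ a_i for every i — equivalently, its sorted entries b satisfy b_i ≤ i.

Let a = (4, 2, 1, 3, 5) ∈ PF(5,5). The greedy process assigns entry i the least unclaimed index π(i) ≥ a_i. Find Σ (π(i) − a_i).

Σπ = 15 ({1..5} each once); Σa = 4+2+1+3+5 = 15; disp = 15−15 = 0.

0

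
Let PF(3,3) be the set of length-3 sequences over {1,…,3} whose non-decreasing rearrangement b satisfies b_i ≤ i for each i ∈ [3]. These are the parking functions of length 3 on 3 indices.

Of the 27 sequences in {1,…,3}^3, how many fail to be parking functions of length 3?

|PF(3,3)| = (3+1−3)·(3+1)^{3−1} = 1·16 = 16 [KW]
Example (3,3,3) → sorted (3,3,3): b_1=3>1, not a PF.
So 27 − 16 = 11 fail.

11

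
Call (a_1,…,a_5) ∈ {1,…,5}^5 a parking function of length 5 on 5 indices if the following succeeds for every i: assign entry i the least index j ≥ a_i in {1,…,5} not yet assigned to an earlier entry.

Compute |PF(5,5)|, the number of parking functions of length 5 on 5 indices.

1296

|PF(5,5)| = (5−5+1)·(5+1)^(5−1) = 1 · 1296 = 1296
Example (5,1,2,4,1) → sorted (1,1,2,4,5): b_i ≤ i ∀i, a PF.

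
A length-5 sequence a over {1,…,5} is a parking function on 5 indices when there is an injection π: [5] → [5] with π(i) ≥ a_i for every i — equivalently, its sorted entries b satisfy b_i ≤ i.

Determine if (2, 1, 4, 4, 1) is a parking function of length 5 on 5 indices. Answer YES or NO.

Order a: b = (1, 1, 2, 4, 4).
  b_1=1 ≤ 1
  b_2=1 ≤ 2
  b_3=2 ≤ 3
  b_4=4 ≤ 4
  b_5=4 ≤ 5
All bounds hold ⇒ YES

YES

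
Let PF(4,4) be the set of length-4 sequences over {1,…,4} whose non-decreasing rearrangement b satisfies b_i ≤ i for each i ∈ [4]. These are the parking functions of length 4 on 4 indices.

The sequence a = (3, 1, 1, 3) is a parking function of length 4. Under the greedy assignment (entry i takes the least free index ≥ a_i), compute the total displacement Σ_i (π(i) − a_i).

2

Σπ(i) = 1+…+4 = 10; Σa = 3+1+1+3 = 8; disp = 10−8 = 2.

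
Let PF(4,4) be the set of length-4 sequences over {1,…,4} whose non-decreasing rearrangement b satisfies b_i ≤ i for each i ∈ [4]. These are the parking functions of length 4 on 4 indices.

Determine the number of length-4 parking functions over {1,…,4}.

Count = (4−4+1)·(4+1)^(4−1) = 1 · 125 = 125
Example (3,1,4,1) → sorted (1,1,3,4): b_i ≤ i ∀i, a PF.

125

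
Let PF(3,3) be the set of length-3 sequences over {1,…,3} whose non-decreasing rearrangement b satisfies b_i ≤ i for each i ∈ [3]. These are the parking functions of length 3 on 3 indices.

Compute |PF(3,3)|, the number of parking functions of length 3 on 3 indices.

16

|PF| = 1·4^2 = 1·16 = 16 (Konheim–Weiss)
Check (1,1,2) → sorted (1,1,2): b_i ≤ i ∀i, a PF.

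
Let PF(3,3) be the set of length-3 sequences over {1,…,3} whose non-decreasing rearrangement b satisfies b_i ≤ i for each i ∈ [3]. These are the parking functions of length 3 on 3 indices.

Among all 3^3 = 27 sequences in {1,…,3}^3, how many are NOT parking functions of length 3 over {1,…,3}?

11

|PF(3,3)| = 1·4^2 = 1·16 = 16 [KW]
Check (3,3,2) → sorted (2,3,3): b_1=2>1, not a PF.
3^3 − 16 = 27 − 16 = 11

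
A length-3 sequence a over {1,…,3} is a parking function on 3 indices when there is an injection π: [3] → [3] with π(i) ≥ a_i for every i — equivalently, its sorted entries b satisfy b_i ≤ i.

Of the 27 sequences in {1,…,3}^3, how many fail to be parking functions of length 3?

|PF(3,3)| = 1·4^2 = 1×16 = 16 [KW]
E.g. (2,3,2) → sorted (2,2,3): b_1=2>1, not a PF.
3^3 − 16 = 27 − 16 = 11

11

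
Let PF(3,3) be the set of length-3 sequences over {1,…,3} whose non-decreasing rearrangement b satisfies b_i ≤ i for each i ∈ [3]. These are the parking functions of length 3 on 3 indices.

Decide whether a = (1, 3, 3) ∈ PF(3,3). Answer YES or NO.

Order a: b = (1, 3, 3).
  b_1=1 ≤ 1
  b_2=3 > 2
  fails at i=2 ⇒ NO

NO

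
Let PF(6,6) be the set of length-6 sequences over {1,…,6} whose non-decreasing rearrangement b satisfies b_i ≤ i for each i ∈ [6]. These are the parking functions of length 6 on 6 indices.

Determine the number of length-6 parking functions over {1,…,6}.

|PF| = (7−6)·7^(6−1) = 1×16807 = 16807 (Pollak)
Check (1,1,1,5,1,2) → sorted (1,1,1,1,2,5): b_i ≤ i ∀i, a PF.

16807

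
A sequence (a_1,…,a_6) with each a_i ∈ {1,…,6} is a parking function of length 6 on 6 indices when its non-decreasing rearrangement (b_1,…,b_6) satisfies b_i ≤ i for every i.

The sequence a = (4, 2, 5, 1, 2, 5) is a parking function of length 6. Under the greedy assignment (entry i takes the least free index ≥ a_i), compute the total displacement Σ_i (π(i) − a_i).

Σπ = 6·7/2 = 21 (π permutes [6]); Σa = 4+2+5+1+2+5 = 19; disp = 21−19 = 2.

2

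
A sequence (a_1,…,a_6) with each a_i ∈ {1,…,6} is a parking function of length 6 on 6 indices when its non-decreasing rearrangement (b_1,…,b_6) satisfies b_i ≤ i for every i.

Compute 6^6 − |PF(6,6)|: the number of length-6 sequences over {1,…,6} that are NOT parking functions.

29849

|PF| = (6+1−6)·(6+1)^{6−1} = 1 · 16807 = 16807 (Pollak)
Check (4,3,6,5,4,6) → sorted (3,4,4,5,6,6): b_1=3>1, not a PF.
6^6 − 16807 = 46656 − 16807 = 29849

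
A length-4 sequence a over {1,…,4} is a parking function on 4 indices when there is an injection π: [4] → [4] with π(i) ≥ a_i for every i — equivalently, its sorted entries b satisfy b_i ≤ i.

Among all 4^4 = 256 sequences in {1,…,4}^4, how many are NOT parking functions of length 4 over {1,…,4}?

131

Count = (4+1−4)·(4+1)^{4−1} = 1 · 125 = 125
Check (2,2,2,2) → sorted (2,2,2,2): b_1=2>1, not a PF.
Total 256; non-PF = 256−125 = 131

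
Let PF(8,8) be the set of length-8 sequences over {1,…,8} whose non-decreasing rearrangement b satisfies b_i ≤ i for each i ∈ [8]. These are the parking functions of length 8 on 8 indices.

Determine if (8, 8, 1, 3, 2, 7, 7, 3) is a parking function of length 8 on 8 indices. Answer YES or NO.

Rearranged: b = (1, 2, 3, 3, 7, 7, 8, 8).
  b_1=1 ≤ 1
  b_2=2 ≤ 2
  b_3=3 ≤ 3
  b_4=3 ≤ 4
  b_5=7 > 5
  fails at i=5 ⇒ NO

NO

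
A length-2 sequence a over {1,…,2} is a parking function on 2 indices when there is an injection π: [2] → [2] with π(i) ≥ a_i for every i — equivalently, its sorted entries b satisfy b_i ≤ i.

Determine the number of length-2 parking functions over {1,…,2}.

|PF| = (2+1−2)·(2+1)^{2−1} = 1×3 = 3 [KW]
Example (1,1) → sorted (1,1): b_i ≤ i ∀i, a PF.

3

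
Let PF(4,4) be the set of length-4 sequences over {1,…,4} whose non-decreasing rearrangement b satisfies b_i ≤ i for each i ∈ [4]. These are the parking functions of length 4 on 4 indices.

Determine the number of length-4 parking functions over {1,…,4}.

|PF| = (4−4+1)·(4+1)^(4−1) = 1 · 125 = 125 (Pollak)
Check (2,4,1,3) → sorted (1,2,3,4): b_i ≤ i ∀i, a PF.

125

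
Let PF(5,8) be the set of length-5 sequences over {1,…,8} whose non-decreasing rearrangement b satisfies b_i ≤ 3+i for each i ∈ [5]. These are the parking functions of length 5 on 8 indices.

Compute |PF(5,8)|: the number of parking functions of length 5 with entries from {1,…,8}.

26244

|PF| = (8−5+1)·(8+1)^(5−1) = 4·6561 = 26244
One tuple (5,6,6,8,1) → sorted (1,5,6,6,8): b_i ≤ 3+i ∀i, a PF.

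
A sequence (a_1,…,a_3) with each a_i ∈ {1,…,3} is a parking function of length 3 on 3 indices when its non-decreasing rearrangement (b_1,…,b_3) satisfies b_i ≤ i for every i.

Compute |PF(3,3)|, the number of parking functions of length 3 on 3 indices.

Count = 1·4^2 = 1 · 16 = 16 (Pollak)
Check (3,1,1) → sorted (1,1,3): b_i ≤ i ∀i, a PF.

16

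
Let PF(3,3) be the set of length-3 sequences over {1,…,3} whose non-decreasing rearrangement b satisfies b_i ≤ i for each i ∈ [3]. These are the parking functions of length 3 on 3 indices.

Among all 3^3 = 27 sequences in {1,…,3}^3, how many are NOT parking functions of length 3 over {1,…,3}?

|PF| = (3+1−3)·(3+1)^{3−1} = 1×16 = 16 (Pollak)
E.g. (2,3,3) → sorted (2,3,3): b_1=2>1, not a PF.
3^3 − 16 = 27 − 16 = 11

11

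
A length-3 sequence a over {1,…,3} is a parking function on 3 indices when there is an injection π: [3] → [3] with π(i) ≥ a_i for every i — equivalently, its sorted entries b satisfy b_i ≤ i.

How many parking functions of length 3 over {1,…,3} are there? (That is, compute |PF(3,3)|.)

|PF| = (3+1−3)·(3+1)^{3−1} = 1·16 = 16
E.g. (1,1,2) → sorted (1,1,2): b_i ≤ i ∀i, a PF.

16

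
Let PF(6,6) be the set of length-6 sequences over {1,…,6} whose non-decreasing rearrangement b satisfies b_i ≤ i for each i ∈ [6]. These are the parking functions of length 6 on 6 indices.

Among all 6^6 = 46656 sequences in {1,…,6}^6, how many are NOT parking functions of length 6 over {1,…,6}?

|PF| = (6−6+1)·(6+1)^(6−1) = 1×16807 = 16807 (Pollak)
One tuple (1,4,5,4,3,6) → sorted (1,3,4,4,5,6): b_2=3>2, not a PF.
6^6 − 16807 = 46656 − 16807 = 29849

29849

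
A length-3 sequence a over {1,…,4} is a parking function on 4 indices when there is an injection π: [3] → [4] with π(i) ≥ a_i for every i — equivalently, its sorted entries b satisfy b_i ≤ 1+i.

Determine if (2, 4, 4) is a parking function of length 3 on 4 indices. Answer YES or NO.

Sorted: b = (2, 4, 4).
  b_1=2 ≤ 2
  b_2=4 > 3
  fails at i=2 ⇒ NO

NO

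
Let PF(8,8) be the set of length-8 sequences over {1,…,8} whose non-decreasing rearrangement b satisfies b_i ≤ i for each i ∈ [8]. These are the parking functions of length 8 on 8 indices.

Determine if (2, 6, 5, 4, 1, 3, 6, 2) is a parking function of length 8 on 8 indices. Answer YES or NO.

Sorted: b = (1, 2, 2, 3, 4, 5, 6, 6).
  b_1=1 ≤ 1
  b_2=2 ≤ 2
  b_3=2 ≤ 3
  b_4=3 ≤ 4
  b_5=4 ≤ 5
  b_6=5 ≤ 6
  b_7=6 ≤ 7
  b_8=6 ≤ 8
All bounds hold ⇒ YES

YES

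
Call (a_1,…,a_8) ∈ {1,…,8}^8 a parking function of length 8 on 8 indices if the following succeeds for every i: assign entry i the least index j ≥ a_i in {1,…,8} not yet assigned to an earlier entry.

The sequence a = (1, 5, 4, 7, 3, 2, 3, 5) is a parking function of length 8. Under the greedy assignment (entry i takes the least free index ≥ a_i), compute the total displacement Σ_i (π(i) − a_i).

Σπ = 8·9/2 = 36 (π permutes [8]); Σa = 1+5+4+7+3+2+3+5 = 30; disp = 36−30 = 6.

6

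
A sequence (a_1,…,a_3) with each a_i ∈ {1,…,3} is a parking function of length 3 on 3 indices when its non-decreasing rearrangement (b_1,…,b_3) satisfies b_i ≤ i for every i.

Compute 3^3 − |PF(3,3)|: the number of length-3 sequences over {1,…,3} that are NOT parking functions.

11

Count = (3+1−3)·(3+1)^{3−1} = 1·16 = 16
Example (3,3,3) → sorted (3,3,3): b_1=3>1, not a PF.
3^3 − 16 = 27 − 16 = 11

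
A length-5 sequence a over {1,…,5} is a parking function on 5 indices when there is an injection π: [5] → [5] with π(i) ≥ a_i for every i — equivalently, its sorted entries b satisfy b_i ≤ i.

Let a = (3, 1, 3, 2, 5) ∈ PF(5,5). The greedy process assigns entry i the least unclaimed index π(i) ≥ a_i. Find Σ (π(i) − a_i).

Σπ = 5·6/2 = 15 (π permutes [5]); Σa = 3+1+3+2+5 = 14; disp = 15−14 = 1.

1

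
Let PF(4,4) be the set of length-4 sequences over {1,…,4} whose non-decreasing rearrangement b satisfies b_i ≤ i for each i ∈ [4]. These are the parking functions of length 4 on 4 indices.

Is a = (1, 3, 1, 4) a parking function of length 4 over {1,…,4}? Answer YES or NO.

Order a: b = (1, 1, 3, 4).
  b_1=1 ≤ 1
  b_2=1 ≤ 2
  b_3=3 ≤ 3
  b_4=4 ≤ 4
All bounds hold ⇒ YES

YES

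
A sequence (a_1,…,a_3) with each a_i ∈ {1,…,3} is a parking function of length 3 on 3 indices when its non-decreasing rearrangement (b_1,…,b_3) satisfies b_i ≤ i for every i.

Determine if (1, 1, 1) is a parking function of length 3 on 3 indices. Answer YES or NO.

Sorted: b = (1, 1, 1).
  b_1=1 ≤ 1
  b_2=1 ≤ 2
  b_3=1 ≤ 3
All bounds hold ⇒ YES

YES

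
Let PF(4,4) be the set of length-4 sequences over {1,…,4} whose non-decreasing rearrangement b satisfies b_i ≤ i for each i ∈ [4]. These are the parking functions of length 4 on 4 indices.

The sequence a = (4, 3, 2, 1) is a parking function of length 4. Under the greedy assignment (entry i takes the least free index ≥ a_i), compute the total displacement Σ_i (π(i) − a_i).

Σπ(i) = 1+…+4 = 10; Σa = 4+3+2+1 = 10; disp = 10−10 = 0.

0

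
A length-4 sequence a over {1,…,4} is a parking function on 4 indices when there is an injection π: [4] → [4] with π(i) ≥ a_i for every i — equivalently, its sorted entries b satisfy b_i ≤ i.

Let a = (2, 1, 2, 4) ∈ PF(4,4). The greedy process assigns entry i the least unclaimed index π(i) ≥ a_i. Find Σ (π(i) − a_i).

1

Σπ(i) = 1+…+4 = 10; Σa = 2+1+2+4 = 9; disp = 10−9 = 1.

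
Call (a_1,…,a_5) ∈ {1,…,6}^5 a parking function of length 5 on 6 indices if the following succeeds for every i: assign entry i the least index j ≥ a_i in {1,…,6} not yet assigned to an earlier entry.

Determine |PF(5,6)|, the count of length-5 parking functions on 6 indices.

|PF(5,6)| = (6+1−5)·(6+1)^{5−1} = 2×2401 = 4802 (Konheim–Weiss)
Example (3,2,2,1,4) → sorted (1,2,2,3,4): b_i ≤ 1+i ∀i, a PF.

4802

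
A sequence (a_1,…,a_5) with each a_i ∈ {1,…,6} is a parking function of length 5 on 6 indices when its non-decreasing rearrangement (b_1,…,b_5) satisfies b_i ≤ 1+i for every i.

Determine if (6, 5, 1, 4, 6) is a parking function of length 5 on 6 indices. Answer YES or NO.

Rearranged: b = (1, 4, 5, 6, 6).
  b_1=1 ≤ 2
  b_2=4 > 3
  fails at i=2 ⇒ NO

NO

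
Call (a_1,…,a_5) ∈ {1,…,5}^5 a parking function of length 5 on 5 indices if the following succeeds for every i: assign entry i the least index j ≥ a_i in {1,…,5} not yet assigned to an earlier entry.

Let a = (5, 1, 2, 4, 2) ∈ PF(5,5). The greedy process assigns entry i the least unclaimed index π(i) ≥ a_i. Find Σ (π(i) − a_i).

1

Σπ = 5·6/2 = 15 (π permutes [5]); Σa = 5+1+2+4+2 = 14; disp = 15−14 = 1.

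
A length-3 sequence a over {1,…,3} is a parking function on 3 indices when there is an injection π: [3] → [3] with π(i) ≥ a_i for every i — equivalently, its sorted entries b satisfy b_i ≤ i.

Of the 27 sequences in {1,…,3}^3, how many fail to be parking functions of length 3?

Count = (3−3+1)·(3+1)^(3−1) = 1×16 = 16 [KW]
Example (3,3,3) → sorted (3,3,3): b_1=3>1, not a PF.
3^3 − 16 = 27 − 16 = 11

11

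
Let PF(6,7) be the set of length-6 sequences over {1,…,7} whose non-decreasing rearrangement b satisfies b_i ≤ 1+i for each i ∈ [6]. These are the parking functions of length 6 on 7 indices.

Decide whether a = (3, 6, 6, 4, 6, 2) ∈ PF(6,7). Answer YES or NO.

NO

Sorted: b = (2, 3, 4, 6, 6, 6).
  b_1=2 ≤ 2
  b_2=3 ≤ 3
  b_3=4 ≤ 4
  b_4=6 > 5
  fails at i=4 ⇒ NO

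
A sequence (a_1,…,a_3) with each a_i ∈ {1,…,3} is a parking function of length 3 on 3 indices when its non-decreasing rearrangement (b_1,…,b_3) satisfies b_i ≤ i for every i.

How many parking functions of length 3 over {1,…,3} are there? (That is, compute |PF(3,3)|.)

16

|PF(3,3)| = (3−3+1)·(3+1)^(3−1) = 1·16 = 16 (Pollak)
E.g. (1,2,2) → sorted (1,2,2): b_i ≤ i ∀i, a PF.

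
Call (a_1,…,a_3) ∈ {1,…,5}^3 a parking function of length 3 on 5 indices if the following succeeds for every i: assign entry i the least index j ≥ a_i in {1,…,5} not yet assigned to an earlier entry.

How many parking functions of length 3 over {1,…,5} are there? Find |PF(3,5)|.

#PF = (5−3+1)·(5+1)^(3−1) = 3×36 = 108 (Konheim–Weiss)
One tuple (1,1,3) → sorted (1,1,3): b_i ≤ 2+i ∀i, a PF.

108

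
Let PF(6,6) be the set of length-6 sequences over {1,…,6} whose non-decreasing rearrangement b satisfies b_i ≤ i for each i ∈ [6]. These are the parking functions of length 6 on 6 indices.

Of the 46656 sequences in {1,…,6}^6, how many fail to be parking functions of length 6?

Count = (7−6)·7^(6−1) = 1×16807 = 16807 (Konheim–Weiss)
Check (1,6,6,6,2,5) → sorted (1,2,5,6,6,6): b_3=5>3, not a PF.
So 46656 − 16807 = 29849 fail.

29849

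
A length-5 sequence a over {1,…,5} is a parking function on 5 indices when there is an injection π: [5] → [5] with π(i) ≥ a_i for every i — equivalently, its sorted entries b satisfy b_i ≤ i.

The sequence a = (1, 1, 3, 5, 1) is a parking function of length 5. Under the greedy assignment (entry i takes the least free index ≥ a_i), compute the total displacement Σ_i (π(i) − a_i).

Σπ(i) = 1+…+5 = 15; Σa = 1+1+3+5+1 = 11; disp = 15−11 = 4.

4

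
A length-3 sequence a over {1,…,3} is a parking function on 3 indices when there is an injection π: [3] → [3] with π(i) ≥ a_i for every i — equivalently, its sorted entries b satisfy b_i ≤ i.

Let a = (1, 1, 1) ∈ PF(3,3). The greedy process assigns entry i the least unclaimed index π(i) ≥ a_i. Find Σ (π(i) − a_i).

Σπ(i) = 1+…+3 = 6; Σa = 1+1+1 = 3; disp = 6−3 = 3.

3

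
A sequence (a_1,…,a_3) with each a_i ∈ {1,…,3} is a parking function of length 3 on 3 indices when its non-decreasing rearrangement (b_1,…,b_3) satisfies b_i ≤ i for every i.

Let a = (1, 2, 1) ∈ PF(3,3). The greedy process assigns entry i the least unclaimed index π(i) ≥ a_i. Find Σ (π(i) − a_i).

2

Σπ = 3·4/2 = 6 (π permutes [3]); Σa = 1+2+1 = 4; disp = 6−4 = 2.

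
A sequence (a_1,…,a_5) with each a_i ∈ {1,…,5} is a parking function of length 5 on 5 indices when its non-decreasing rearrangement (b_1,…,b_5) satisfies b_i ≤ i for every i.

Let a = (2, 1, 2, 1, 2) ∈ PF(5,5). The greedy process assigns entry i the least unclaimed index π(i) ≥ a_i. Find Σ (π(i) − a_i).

Σπ(i) = 1+…+5 = 15; Σa = 2+1+2+1+2 = 8; disp = 15−8 = 7.

7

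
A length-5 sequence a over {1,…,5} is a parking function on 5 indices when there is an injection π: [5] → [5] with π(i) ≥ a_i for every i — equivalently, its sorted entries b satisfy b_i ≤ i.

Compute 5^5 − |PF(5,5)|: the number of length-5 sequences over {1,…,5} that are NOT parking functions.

1829

#PF = (6−5)·6^(5−1) = 1 · 1296 = 1296 (Konheim–Weiss)
E.g. (3,5,1,5,5) → sorted (1,3,5,5,5): b_2=3>2, not a PF.
So 3125 − 1296 = 1829 fail.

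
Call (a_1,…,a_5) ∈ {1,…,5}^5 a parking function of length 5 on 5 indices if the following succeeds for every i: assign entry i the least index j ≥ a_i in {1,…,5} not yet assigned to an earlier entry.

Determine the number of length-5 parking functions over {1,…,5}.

|PF(5,5)| = 1·6^4 = 1×1296 = 1296 [KW]
Example (1,2,1,4,5) → sorted (1,1,2,4,5): b_i ≤ i ∀i, a PF.

1296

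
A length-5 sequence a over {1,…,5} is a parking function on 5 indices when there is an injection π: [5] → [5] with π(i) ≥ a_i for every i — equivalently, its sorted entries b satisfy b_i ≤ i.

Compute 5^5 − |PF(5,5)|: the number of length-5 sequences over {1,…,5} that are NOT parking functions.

1829

Count = 1·6^4 = 1 · 1296 = 1296 (Pollak)
Example (5,1,4,5,3) → sorted (1,3,4,5,5): b_2=3>2, not a PF.
Total 3125; non-PF = 3125−1296 = 1829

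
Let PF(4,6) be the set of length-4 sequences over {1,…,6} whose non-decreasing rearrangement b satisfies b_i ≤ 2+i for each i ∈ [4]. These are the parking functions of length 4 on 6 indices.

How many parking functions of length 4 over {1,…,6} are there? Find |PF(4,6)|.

Count = (6−4+1)·(6+1)^(4−1) = 3·343 = 1029 (Pollak)
One tuple (1,4,3,5) → sorted (1,3,4,5): b_i ≤ 2+i ∀i, a PF.

1029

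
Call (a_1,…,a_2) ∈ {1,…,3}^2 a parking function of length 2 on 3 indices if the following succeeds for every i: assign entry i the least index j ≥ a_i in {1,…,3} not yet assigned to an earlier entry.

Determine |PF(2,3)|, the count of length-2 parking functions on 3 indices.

#PF = 2·4^1 = 2×4 = 8 [KW]
Check (3,2) → sorted (2,3): b_i ≤ 1+i ∀i, a PF.

8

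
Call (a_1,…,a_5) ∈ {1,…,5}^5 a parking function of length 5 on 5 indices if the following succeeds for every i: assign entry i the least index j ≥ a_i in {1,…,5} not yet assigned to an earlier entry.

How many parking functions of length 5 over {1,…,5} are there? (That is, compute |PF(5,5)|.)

|PF(5,5)| = (5+1−5)·(5+1)^{5−1} = 1 · 1296 = 1296 (Konheim–Weiss)
Check (4,1,1,3,1) → sorted (1,1,1,3,4): b_i ≤ i ∀i, a PF.

1296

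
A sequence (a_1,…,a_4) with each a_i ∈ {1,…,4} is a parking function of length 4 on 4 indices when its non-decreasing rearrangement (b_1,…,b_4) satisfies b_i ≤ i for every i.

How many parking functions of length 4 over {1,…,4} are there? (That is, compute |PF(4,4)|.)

#PF = (4+1−4)·(4+1)^{4−1} = 1 · 125 = 125
Check (1,1,4,2) → sorted (1,1,2,4): b_i ≤ i ∀i, a PF.

125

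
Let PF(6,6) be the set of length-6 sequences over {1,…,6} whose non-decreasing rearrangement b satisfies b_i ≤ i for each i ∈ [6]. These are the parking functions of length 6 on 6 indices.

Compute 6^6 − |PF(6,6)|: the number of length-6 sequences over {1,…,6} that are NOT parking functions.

29849

|PF| = (6−6+1)·(6+1)^(6−1) = 1·16807 = 16807 [KW]
One tuple (6,1,6,2,1,6) → sorted (1,1,2,6,6,6): b_4=6>4, not a PF.
6^6 − 16807 = 46656 − 16807 = 29849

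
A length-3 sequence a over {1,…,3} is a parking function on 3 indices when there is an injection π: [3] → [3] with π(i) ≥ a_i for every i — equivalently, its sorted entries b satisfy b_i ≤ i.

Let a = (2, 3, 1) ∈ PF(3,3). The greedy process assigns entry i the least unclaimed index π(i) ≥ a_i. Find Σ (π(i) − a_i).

Σπ = 3·4/2 = 6 (π permutes [3]); Σa = 2+3+1 = 6; disp = 6−6 = 0.

0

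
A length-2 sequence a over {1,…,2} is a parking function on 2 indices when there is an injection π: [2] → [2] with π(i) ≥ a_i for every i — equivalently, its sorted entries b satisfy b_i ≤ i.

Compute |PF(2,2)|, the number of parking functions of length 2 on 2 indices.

3

#PF = (2+1−2)·(2+1)^{2−1} = 1×3 = 3 (Konheim–Weiss)
One tuple (2,1) → sorted (1,2): b_i ≤ i ∀i, a PF.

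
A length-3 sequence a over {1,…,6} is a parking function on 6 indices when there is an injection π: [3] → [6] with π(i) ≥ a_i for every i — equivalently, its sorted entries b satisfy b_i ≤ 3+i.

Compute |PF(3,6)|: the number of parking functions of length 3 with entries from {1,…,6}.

196

|PF(3,6)| = (6−3+1)·(6+1)^(3−1) = 4×49 = 196 (Pollak)
E.g. (6,5,1) → sorted (1,5,6): b_i ≤ 3+i ∀i, a PF.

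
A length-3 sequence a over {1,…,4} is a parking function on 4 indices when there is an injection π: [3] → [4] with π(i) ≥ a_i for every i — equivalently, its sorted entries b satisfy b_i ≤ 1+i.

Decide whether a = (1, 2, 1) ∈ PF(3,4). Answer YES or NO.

YES

Sorted: b = (1, 1, 2).
  b_1=1 ≤ 2
  b_2=1 ≤ 3
  b_3=2 ≤ 4
All bounds hold ⇒ YES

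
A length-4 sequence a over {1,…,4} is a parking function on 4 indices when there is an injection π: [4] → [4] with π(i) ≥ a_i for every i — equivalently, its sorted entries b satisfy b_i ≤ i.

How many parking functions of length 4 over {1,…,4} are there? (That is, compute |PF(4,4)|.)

|PF(4,4)| = (4+1−4)·(4+1)^{4−1} = 1 · 125 = 125 [KW]
Check (1,2,2,1) → sorted (1,1,2,2): b_i ≤ i ∀i, a PF.

125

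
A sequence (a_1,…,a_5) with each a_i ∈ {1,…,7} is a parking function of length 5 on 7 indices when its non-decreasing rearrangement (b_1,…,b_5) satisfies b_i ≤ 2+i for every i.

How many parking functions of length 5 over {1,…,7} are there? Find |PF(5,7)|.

12288

#PF = 3·8^4 = 3·4096 = 12288
E.g. (3,5,2,1,3) → sorted (1,2,3,3,5): b_i ≤ 2+i ∀i, a PF.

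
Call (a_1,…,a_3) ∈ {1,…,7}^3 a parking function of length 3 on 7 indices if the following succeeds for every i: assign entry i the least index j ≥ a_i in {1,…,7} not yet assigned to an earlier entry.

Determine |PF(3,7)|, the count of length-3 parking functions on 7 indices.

320

#PF = 5·8^2 = 5 · 64 = 320 (Pollak)
Example (3,5,1) → sorted (1,3,5): b_i ≤ 4+i ∀i, a PF.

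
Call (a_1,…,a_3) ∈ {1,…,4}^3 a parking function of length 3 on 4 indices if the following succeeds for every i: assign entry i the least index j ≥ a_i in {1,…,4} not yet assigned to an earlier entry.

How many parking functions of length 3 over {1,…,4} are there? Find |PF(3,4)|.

50

#PF = (4−3+1)·(4+1)^(3−1) = 2 · 25 = 50 [KW]
One tuple (4,1,2) → sorted (1,2,4): b_i ≤ 1+i ∀i, a PF.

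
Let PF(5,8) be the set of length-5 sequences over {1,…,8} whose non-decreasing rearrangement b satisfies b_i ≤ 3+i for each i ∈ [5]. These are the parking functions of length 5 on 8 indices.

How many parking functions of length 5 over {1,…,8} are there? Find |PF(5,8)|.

#PF = (8+1−5)·(8+1)^{5−1} = 4×6561 = 26244 [KW]
One tuple (6,6,1,5,6) → sorted (1,5,6,6,6): b_i ≤ 3+i ∀i, a PF.

26244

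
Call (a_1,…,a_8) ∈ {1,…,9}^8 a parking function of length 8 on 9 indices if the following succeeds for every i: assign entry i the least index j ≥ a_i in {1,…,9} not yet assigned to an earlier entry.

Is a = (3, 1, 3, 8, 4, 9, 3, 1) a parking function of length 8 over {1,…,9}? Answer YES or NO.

YES

Order a: b = (1, 1, 3, 3, 3, 4, 8, 9).
  b_1=1 ≤ 2
  b_2=1 ≤ 3
  b_3=3 ≤ 4
  b_4=3 ≤ 5
  b_5=3 ≤ 6
  b_6=4 ≤ 7
  b_7=8 ≤ 8
  b_8=9 ≤ 9
All bounds hold ⇒ YES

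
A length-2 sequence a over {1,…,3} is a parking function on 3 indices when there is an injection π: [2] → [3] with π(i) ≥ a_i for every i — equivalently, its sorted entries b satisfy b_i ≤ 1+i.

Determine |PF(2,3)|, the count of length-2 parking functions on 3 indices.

#PF = (4−2)·4^(2−1) = 2×4 = 8 [KW]
Example (3,2) → sorted (2,3): b_i ≤ 1+i ∀i, a PF.

8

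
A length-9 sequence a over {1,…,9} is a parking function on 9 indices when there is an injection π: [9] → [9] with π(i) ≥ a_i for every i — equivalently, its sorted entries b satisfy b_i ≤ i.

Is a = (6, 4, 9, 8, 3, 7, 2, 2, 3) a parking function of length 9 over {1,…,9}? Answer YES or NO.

NO

Order a: b = (2, 2, 3, 3, 4, 6, 7, 8, 9).
  b_1=2 > 1
  fails at i=1 ⇒ NO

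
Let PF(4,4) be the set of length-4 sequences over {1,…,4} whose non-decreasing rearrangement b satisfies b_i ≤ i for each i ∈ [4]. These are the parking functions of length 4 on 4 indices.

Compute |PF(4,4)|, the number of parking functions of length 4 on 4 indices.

125

Count = 1·5^3 = 1 · 125 = 125 (Pollak)
One tuple (1,2,2,4) → sorted (1,2,2,4): b_i ≤ i ∀i, a PF.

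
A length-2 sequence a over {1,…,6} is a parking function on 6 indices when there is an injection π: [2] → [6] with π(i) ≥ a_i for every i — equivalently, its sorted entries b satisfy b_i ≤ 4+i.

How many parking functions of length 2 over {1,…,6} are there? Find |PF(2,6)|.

35

|PF| = (7−2)·7^(2−1) = 5×7 = 35
Check (5,6) → sorted (5,6): b_i ≤ 4+i ∀i, a PF.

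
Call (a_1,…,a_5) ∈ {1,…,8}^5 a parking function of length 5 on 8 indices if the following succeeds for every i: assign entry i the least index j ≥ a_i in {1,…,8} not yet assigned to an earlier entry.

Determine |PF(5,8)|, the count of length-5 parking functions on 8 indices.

#PF = (9−5)·9^(5−1) = 4·6561 = 26244 (Pollak)
Check (2,4,8,1,7) → sorted (1,2,4,7,8): b_i ≤ 3+i ∀i, a PF.

26244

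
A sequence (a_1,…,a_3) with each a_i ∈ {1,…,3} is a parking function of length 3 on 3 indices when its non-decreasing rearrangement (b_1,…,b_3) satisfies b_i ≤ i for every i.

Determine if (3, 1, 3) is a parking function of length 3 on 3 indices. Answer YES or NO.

NO

Sorted: b = (1, 3, 3).
  b_1=1 ≤ 1
  b_2=3 > 2
  fails at i=2 ⇒ NO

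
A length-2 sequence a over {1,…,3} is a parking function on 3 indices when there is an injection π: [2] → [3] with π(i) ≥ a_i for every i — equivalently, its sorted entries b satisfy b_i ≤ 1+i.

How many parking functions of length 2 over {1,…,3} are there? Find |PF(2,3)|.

8

|PF(2,3)| = (4−2)·4^(2−1) = 2·4 = 8 (Pollak)
Example (3,1) → sorted (1,3): b_i ≤ 1+i ∀i, a PF.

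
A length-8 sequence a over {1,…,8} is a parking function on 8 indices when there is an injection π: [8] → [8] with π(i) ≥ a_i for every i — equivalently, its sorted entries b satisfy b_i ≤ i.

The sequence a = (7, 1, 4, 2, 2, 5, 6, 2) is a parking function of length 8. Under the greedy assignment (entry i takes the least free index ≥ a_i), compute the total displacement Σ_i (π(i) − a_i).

Σπ = 36 ({1..8} each once); Σa = 7+1+4+2+2+5+6+2 = 29; disp = 36−29 = 7.

7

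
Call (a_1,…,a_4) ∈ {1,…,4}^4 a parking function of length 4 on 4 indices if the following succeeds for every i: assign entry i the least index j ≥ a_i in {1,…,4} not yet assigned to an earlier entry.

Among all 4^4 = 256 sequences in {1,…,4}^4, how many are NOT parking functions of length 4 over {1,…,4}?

131

|PF| = (4+1−4)·(4+1)^{4−1} = 1 · 125 = 125
Check (4,2,4,2) → sorted (2,2,4,4): b_1=2>1, not a PF.
Total 256; non-PF = 256−125 = 131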